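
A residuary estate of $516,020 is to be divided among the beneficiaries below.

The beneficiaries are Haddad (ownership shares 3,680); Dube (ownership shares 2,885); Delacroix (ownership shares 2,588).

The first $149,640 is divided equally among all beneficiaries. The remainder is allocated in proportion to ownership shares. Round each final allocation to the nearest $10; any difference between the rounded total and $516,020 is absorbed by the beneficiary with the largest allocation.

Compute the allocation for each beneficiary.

Haddad: $197,190 | Dube: $165,360 | Delacroix: $153,470

First tranche $149,640 split equally: $49,880 each.
Remainder $366,380 by ownership shares (total 9,153): Haddad 147,304.53 → $147,300; Dube 115,481.95 → $115,480; Delacroix 103,593.51 → $103,590.
Rounding difference +$10 on remainder applied to Haddad.
Totals: Haddad $49,880 + $147,310 = $197,190; Dube $49,880 + $115,480 = $165,360; Delacroix $49,880 + $103,590 = $153,470.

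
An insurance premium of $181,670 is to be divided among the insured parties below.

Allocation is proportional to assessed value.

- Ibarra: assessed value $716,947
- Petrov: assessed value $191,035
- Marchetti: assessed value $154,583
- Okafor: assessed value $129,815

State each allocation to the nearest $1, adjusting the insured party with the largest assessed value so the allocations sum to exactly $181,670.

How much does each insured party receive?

Ibarra: $109,233 | Petrov: $29,106 | Marchetti: $23,552 | Okafor: $19,779

Total assessed value = 716,947 + 191,035 + 154,583 + 129,815 = 1,192,380.
Proportional shares: Ibarra 109,233.43; Petrov 29,105.93; Marchetti 23,552.13; Okafor 19,778.503.
At nearest $1: Ibarra $109,233; Petrov $29,106; Marchetti $23,552; Okafor $19,779. Sum = $181,670.
Sum already equals the total — no adjustment.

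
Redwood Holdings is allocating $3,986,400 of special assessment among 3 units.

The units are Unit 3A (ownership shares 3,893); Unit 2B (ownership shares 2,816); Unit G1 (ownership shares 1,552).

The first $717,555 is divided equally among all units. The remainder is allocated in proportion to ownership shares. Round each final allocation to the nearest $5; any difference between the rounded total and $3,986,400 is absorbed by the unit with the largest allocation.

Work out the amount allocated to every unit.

Unit 3A: $1,779,630 · Unit 2B: $1,353,465 · Unit G1: $853,305

Equal tier: $717,555 ÷ 3 = $239,185 apiece.
Remainder $3,268,845 by ownership shares (total 8,261): Unit 3A 1,540,444.69 → $1,540,445; Unit 2B 1,114,280.05 → $1,114,280; Unit G1 614,120.26 → $614,120.
Totals: Unit 3A $239,185 + $1,540,445 = $1,779,630; Unit 2B $239,185 + $1,114,280 = $1,353,465; Unit G1 $239,185 + $614,120 = $853,305.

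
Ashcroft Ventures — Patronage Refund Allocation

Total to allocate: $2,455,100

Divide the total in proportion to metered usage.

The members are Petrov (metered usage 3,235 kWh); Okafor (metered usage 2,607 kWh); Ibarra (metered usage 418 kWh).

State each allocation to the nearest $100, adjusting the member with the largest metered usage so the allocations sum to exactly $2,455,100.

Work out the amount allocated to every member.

Petrov: $1,268,800; Okafor: $1,022,400; Ibarra: $163,900

Total metered usage = 6,260.
Raw shares: Petrov 3,235/6,260 × $2,455,100 = 1,268,729.79; Okafor 2,607/6,260 × $2,455,100 = 1,022,435.42; Ibarra 418/6,260 × $2,455,100 = 163,934.79.
Rounded to nearest $100: Petrov $1,268,700; Okafor $1,022,400; Ibarra $163,900. Sum = $2,455,000.
Difference $2,455,100 − $2,455,000 = +$100 applied to largest metered usage (Petrov): Petrov becomes $1,268,800.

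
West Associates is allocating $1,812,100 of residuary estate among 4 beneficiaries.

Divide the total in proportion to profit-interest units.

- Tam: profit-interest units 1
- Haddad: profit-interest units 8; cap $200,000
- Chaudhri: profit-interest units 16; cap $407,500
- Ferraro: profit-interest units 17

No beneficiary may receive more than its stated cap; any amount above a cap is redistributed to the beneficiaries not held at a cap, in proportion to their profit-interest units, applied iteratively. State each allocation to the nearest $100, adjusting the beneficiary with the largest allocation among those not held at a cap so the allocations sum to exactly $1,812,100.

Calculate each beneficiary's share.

Total profit-interest units = 42.
Pro-rata shares before constraints: Tam 43,145.24; Haddad 345,161.90; Chaudhri 690,323.81; Ferraro 733,469.05.
Held at cap: Haddad ($200,000), Chaudhri ($407,500); remaining pool $1,204,600 reallocated over remaining profit-interest units 18.
Remaining shares: Tam 66,922.22 → $66,900; Ferraro 1,137,677.78 → $1,137,700.

Tam: $66,900 | Haddad: $200,000 | Chaudhri: $407,500 | Ferraro: $1,137,700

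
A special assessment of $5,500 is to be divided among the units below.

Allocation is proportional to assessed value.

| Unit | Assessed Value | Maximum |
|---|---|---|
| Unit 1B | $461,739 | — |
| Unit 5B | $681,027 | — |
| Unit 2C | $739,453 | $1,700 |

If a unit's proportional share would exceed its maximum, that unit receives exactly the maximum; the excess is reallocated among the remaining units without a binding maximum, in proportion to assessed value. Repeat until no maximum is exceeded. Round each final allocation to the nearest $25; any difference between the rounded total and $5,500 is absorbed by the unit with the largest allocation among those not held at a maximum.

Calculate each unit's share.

Unit 1B: $1,525 | Unit 5B: $2,275 | Unit 2C: $1,700

Sum of assessed value: 1,882,219.
Proportional shares (ignoring caps): Unit 1B 1,349.24; Unit 5B 1,990.02; Unit 2C 2,160.74.
Held at cap: Unit 2C ($1,700); remaining pool $3,800 reallocated over remaining assessed value 1,142,766.
Shares after redistribution: Unit 1B 1,535.40 → $1,525; Unit 5B 2,264.60 → $2,275.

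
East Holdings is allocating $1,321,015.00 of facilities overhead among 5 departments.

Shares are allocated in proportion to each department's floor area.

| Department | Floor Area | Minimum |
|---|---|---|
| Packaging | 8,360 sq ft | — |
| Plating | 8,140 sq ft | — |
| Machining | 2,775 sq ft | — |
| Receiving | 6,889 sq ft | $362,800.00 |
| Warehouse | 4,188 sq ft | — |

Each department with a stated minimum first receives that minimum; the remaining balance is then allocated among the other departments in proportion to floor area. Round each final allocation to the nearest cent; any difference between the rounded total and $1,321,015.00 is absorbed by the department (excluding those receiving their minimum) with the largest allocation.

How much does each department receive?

Guaranteed amounts: Receiving $362,800.00. Balance $958,215.00.
Balance split over remaining floor area 23,463: Packaging 341,417.4402 → $341,417.44; Plating 332,432.7707 → $332,432.77; Machining 113,329.3537 → $113,329.35; Warehouse 171,035.4354 → $171,035.44.

Packaging: $341,417.44 | Plating: $332,432.77 | Machining: $113,329.35 | Receiving: $362,800.00 | Warehouse: $171,035.44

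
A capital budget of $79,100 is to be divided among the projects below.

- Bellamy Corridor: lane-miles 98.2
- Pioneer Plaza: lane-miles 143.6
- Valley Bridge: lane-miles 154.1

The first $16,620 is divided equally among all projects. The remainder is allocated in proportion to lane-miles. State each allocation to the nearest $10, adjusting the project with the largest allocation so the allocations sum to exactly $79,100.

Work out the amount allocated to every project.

Equal tier: $16,620 ÷ 3 = $5,540 apiece.
Remainder $62,480 by lane-miles (total 395.9): Bellamy Corridor 15,497.69 → $15,500; Pioneer Plaza 22,662.61 → $22,660; Valley Bridge 24,319.70 → $24,320.
Totals: Bellamy Corridor $5,540 + $15,500 = $21,040; Pioneer Plaza $5,540 + $22,660 = $28,200; Valley Bridge $5,540 + $24,320 = $29,860.

Bellamy Corridor: $21,040; Pioneer Plaza: $28,200; Valley Bridge: $29,860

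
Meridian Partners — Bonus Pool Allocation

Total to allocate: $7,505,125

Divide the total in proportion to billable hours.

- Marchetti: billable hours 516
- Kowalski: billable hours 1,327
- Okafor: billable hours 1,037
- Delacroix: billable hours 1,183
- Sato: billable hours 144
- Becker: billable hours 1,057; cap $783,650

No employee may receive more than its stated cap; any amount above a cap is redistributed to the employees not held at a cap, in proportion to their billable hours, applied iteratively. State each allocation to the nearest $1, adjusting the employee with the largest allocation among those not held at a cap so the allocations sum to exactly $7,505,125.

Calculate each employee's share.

Billable hours total: 5,264.
Proportional shares (ignoring caps): Marchetti 735,684.75; Kowalski 1,891,964.45; Okafor 1,478,498.22; Delacroix 1,686,657.08; Sato 205,307.37; Becker 1,507,013.13.
Held at cap: Becker ($783,650); balance $6,721,475 reallocated over remaining billable hours 4,207.
Shares after redistribution: Marchetti 824,407.20 → $824,407; Kowalski 2,120,132.48 → $2,120,132; Okafor 1,656,802.85 → $1,656,803; Delacroix 1,890,065.35 → $1,890,065; Sato 230,067.13 → $230,067.
Rounding difference +$1 applied to Kowalski → $2,120,133.

Marchetti: $824,407 · Kowalski: $2,120,133 · Okafor: $1,656,803 · Delacroix: $1,890,065 · Sato: $230,067 · Becker: $783,650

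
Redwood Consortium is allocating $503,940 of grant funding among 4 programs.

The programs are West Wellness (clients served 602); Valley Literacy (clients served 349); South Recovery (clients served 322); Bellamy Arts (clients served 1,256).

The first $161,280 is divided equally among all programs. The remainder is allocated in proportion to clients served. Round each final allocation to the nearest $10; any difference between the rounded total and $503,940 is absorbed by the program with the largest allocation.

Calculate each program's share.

$161,280 shared equally gives $40,320 per program.
Remainder $342,660 by clients served (total 2,529): West Wellness 81,566.36 → $81,570; Valley Literacy 47,286.81 → $47,290; South Recovery 43,628.52 → $43,630; Bellamy Arts 170,178.32 → $170,180.
Rounding difference −$10 on remainder applied to Bellamy Arts.
Totals: West Wellness $40,320 + $81,570 = $121,890; Valley Literacy $40,320 + $47,290 = $87,610; South Recovery $40,320 + $43,630 = $83,950; Bellamy Arts $40,320 + $170,170 = $210,490.

West Wellness: $121,890; Valley Literacy: $87,610; South Recovery: $83,950; Bellamy Arts: $210,490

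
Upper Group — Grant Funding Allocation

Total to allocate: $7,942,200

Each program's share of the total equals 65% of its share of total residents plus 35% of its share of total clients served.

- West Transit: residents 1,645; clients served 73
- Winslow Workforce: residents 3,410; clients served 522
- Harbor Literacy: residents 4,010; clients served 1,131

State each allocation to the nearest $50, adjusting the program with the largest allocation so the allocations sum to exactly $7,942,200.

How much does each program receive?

Residents total 9,065; clients served total 1,726.
Composite weights (65% residents + 35% clients served): West Transit 0.1328; Winslow Workforce 0.3504; Harbor Literacy 0.5169.
Raw shares: West Transit 1,054,380.11; Winslow Workforce 2,782,657.30; Harbor Literacy 4,105,162.59.
At nearest $50: West Transit $1,054,400; Winslow Workforce $2,782,650; Harbor Literacy $4,105,150. Sum = $7,942,200.
No rounding difference to absorb.

West Transit: $1,054,400 | Winslow Workforce: $2,782,650 | Harbor Literacy: $4,105,150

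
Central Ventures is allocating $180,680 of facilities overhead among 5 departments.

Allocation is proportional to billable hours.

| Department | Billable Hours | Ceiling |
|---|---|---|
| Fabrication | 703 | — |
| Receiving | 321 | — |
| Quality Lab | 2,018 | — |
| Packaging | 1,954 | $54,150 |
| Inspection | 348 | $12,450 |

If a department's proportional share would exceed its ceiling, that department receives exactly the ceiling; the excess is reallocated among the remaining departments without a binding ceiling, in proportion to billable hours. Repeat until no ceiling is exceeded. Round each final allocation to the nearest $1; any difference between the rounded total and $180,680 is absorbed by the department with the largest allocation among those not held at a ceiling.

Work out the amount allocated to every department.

Combined billable hours = 5,344.
Proportional shares (ignoring caps): Fabrication 23,768.35; Receiving 10,852.97; Quality Lab 68,228.34; Packaging 66,064.51; Inspection 11,765.84.
Capped: Packaging ($54,150); remaining pool $126,530 reallocated over remaining billable hours 3,390.
Capped: Inspection ($12,450); remaining pool $114,080 reallocated over remaining billable hours 3,042.
Remaining shares: Fabrication 26,363.66 → $26,364; Receiving 12,038.03 → $12,038; Quality Lab 75,678.32 → $75,678.

Fabrication: $26,364; Receiving: $12,038; Quality Lab: $75,678; Packaging: $54,150; Inspection: $12,450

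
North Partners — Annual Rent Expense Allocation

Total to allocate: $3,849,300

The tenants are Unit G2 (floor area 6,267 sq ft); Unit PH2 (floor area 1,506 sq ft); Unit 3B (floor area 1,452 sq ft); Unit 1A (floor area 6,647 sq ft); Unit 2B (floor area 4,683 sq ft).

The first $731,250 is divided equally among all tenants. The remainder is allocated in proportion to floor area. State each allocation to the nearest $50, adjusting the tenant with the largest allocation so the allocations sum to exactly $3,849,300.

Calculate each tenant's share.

Unit G2: $1,096,900 · Unit PH2: $374,700 · Unit 3B: $366,500 · Unit 1A: $1,154,550 · Unit 2B: $856,650

Equal tier: $731,250 ÷ 5 = $146,250 apiece.
Remainder $3,118,050 by floor area (total 20,555): Unit G2 950,660.15 → $950,650; Unit PH2 228,449.69 → $228,450; Unit 3B 220,258.26 → $220,250; Unit 1A 1,008,303.50 → $1,008,300; Unit 2B 710,378.41 → $710,400.
Totals: Unit G2 $146,250 + $950,650 = $1,096,900; Unit PH2 $146,250 + $228,450 = $374,700; Unit 3B $146,250 + $220,250 = $366,500; Unit 1A $146,250 + $1,008,300 = $1,154,550; Unit 2B $146,250 + $710,400 = $856,650.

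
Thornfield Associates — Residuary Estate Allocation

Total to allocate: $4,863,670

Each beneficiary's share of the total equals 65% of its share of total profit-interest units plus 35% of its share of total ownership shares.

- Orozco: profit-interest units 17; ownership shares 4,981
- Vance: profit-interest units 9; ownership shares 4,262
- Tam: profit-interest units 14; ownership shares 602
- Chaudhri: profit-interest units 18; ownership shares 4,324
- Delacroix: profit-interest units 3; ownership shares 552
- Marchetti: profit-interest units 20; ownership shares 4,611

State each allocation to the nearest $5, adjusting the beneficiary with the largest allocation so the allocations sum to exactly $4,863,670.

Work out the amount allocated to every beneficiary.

Profit-interest units total 81; ownership shares total 19,332.
Combined weights (65% profit-interest units + 35% ownership shares): Orozco 0.2266; Vance 0.1494; Tam 0.1232; Chaudhri 0.2227; Delacroix 0.0341; Marchetti 0.2440.
Proportional shares: Orozco 1,102,103.97; Vance 726,556.62; Tam 599,421.58; Chaudhri 1,083,281.10; Delacroix 165,694.86; Marchetti 1,186,611.87.
At nearest $5: Orozco $1,102,105; Vance $726,555; Tam $599,420; Chaudhri $1,083,280; Delacroix $165,695; Marchetti $1,186,610. Sum = $4,863,665.
Difference $4,863,670 − $4,863,665 = +$5 applied to largest allocation (Marchetti): Marchetti becomes $1,186,615.

Orozco: $1,102,105; Vance: $726,555; Tam: $599,420; Chaudhri: $1,083,280; Delacroix: $165,695; Marchetti: $1,186,615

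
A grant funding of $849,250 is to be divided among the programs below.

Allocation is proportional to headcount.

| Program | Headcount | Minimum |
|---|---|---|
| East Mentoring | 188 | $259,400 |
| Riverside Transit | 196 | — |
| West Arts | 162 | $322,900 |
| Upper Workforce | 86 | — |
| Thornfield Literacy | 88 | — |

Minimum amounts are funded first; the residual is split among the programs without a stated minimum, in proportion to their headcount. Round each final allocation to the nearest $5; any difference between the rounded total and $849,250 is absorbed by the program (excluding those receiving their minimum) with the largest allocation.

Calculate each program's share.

East Mentoring: $259,400 · Riverside Transit: $141,410 · West Arts: $322,900 · Upper Workforce: $62,050 · Thornfield Literacy: $63,490

Minimums first: East Mentoring $259,400; West Arts $322,900. Residual $266,950.
Residual split over remaining headcount 370: Riverside Transit 141,411.35 → $141,410; Upper Workforce 62,047.84 → $62,050; Thornfield Literacy 63,490.81 → $63,490.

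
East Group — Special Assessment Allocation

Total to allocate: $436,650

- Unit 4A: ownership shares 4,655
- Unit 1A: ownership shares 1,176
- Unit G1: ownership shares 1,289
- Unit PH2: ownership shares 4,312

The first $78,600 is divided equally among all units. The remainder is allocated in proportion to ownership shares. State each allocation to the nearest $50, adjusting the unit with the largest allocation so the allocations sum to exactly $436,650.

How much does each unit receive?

Unit 4A: $165,450; Unit 1A: $56,500; Unit G1: $60,000; Unit PH2: $154,700

First tranche $78,600 split equally: $19,650 each.
Remainder $358,050 by ownership shares (total 11,432): Unit 4A 145,794.50 → $145,800; Unit 1A 36,832.30 → $36,850; Unit G1 40,371.45 → $40,350; Unit PH2 135,051.75 → $135,050.
Totals: Unit 4A $19,650 + $145,800 = $165,450; Unit 1A $19,650 + $36,850 = $56,500; Unit G1 $19,650 + $40,350 = $60,000; Unit PH2 $19,650 + $135,050 = $154,700.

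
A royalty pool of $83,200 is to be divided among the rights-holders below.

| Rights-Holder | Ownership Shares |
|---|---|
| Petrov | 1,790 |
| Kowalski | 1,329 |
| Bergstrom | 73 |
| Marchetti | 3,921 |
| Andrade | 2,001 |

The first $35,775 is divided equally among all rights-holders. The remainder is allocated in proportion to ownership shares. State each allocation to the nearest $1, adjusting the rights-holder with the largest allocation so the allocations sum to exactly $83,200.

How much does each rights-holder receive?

Petrov: $16,469 · Kowalski: $14,070 · Bergstrom: $7,535 · Marchetti: $27,559 · Andrade: $17,567

Equal tier: $35,775 ÷ 5 = $7,155 apiece.
Remainder $47,425 by ownership shares (total 9,114): Petrov 9,314.32 → $9,314; Kowalski 6,915.495 → $6,915; Bergstrom 379.86 → $380; Marchetti 20,403.05 → $20,403; Andrade 10,412.27 → $10,412.
Rounding difference +$1 on remainder applied to Marchetti.
Totals: Petrov $7,155 + $9,314 = $16,469; Kowalski $7,155 + $6,915 = $14,070; Bergstrom $7,155 + $380 = $7,535; Marchetti $7,155 + $20,404 = $27,559; Andrade $7,155 + $10,412 = $17,567.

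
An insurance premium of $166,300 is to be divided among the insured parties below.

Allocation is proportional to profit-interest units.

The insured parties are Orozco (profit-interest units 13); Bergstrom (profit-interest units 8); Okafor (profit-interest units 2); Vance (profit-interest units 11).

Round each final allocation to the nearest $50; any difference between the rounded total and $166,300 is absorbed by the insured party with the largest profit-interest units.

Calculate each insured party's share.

Orozco: $63,550; Bergstrom: $39,150; Okafor: $9,800; Vance: $53,800

Total profit-interest units = 34.
Unrounded shares: Orozco 13/34 × $166,300 = 63,585.29; Bergstrom 8/34 × $166,300 = 39,129.41; Okafor 2/34 × $166,300 = 9,782.35; Vance 11/34 × $166,300 = 53,802.94.
After rounding ($50): Orozco $63,600; Bergstrom $39,150; Okafor $9,800; Vance $53,800. Sum = $166,350.
Difference $166,300 − $166,350 = −$50 applied to largest profit-interest units (Orozco): Orozco becomes $63,550.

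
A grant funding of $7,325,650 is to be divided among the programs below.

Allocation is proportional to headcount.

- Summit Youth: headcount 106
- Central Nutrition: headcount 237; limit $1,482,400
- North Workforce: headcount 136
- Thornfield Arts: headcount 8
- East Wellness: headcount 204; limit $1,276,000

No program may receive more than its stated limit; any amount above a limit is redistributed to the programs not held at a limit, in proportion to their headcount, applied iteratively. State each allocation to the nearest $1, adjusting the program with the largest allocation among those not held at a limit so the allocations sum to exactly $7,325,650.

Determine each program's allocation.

Headcount total: 691.
Pro-rata shares before constraints: Summit Youth 1,123,761.07; Central Nutrition 2,512,560.13; North Workforce 1,441,806.66; Thornfield Arts 84,812.16; East Wellness 2,162,709.99.
Held at cap: Central Nutrition ($1,482,400), East Wellness ($1,276,000); remaining pool $4,567,250 reallocated over remaining headcount 250.
Remaining shares: Summit Youth 1,936,514.00 → $1,936,514; North Workforce 2,484,584.00 → $2,484,584; Thornfield Arts 146,152.00 → $146,152.

Summit Youth: $1,936,514; Central Nutrition: $1,482,400; North Workforce: $2,484,584; Thornfield Arts: $146,152; East Wellness: $1,276,000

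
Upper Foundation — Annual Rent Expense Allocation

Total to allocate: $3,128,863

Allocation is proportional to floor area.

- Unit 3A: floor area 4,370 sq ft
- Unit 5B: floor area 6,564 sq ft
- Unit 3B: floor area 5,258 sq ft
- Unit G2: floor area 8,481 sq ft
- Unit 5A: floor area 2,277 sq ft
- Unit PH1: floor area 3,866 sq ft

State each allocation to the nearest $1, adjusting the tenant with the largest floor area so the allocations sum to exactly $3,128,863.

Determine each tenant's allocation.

Unit 3A: $443,702 | Unit 5B: $666,467 | Unit 3B: $533,864 | Unit G2: $861,109 | Unit 5A: $231,192 | Unit PH1: $392,529

Sum of floor area: 30,816.
Pro-rata amounts: Unit 3A 4,370/30,816 × $3,128,863 = 443,702.34; Unit 5B 6,564/30,816 × $3,128,863 = 666,467.31; Unit 3B 5,258/30,816 × $3,128,863 = 533,864.28; Unit G2 8,481/30,816 × $3,128,863 = 861,107.45; Unit 5A 2,277/30,816 × $3,128,863 = 231,192.27; Unit PH1 3,866/30,816 × $3,128,863 = 392,529.35.
Rounded to nearest $1: Unit 3A $443,702; Unit 5B $666,467; Unit 3B $533,864; Unit G2 $861,107; Unit 5A $231,192; Unit PH1 $392,529. Sum = $3,128,861.
Difference $3,128,863 − $3,128,861 = +$2 applied to largest floor area (Unit G2): Unit G2 becomes $861,109.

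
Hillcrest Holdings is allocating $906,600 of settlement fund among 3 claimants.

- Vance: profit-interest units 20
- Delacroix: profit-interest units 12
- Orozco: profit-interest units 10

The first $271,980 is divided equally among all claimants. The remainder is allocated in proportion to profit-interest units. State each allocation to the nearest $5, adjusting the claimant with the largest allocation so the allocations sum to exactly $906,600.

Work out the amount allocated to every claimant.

Vance: $392,860 | Delacroix: $271,980 | Orozco: $241,760

First tranche $271,980 split equally: $90,660 each.
Remainder $634,620 by profit-interest units (total 42): Vance 302,200.00 → $302,200; Delacroix 181,320.00 → $181,320; Orozco 151,100.00 → $151,100.
Totals: Vance $90,660 + $302,200 = $392,860; Delacroix $90,660 + $181,320 = $271,980; Orozco $90,660 + $151,100 = $241,760.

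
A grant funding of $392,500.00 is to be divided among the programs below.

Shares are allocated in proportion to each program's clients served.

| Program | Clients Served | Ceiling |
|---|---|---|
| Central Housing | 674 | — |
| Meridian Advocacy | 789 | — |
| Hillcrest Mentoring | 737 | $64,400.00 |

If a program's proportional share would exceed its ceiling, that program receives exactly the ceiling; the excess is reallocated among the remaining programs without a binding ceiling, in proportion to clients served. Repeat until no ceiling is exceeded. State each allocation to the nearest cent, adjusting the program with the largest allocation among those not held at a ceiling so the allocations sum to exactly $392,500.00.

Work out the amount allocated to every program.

Combined clients served = 2,200.
Proportional shares (ignoring caps): Central Housing 120,247.7273; Meridian Advocacy 140,764.7727; Hillcrest Mentoring 131,487.5000.
Held at cap: Hillcrest Mentoring ($64,400.00); residual $328,100.00 reallocated over remaining clients served 1,463.
Shares after redistribution: Central Housing 151,154.7505 → $151,154.75; Meridian Advocacy 176,945.2495 → $176,945.25.

Central Housing: $151,154.75; Meridian Advocacy: $176,945.25; Hillcrest Mentoring: $64,400.00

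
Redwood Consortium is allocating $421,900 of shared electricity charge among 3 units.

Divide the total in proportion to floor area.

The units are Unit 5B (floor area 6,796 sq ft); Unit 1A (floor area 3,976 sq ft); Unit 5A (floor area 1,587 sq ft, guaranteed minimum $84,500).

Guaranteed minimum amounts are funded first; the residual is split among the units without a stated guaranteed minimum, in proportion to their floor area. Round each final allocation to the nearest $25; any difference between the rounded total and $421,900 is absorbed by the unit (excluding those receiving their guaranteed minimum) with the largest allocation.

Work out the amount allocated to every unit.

Unit 5B: $212,875; Unit 1A: $124,525; Unit 5A: $84,500

Fund the minimums — Unit 5A $84,500. Residual $337,400.
Residual split over remaining floor area 10,772: Unit 5B 212,863.94 → $212,875; Unit 1A 124,536.06 → $124,525.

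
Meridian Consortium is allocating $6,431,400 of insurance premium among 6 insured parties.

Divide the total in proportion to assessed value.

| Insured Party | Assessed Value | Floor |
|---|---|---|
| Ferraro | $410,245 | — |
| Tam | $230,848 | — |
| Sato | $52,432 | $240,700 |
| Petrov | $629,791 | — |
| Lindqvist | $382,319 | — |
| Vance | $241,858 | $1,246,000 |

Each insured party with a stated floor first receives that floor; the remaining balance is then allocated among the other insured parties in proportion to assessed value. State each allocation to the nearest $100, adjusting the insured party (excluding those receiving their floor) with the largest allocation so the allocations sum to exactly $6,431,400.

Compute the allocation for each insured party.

Ferraro: $1,227,000; Tam: $690,500; Sato: $240,700; Petrov: $1,883,700; Lindqvist: $1,143,500; Vance: $1,246,000

Guaranteed amounts: Sato $240,700; Vance $1,246,000. Remaining pool $4,944,700.
Remaining pool split over remaining assessed value 1,653,203: Ferraro 1,227,035.31 → $1,227,000; Tam 690,462.15 → $690,500; Petrov 1,883,693.39 → $1,883,700; Lindqvist 1,143,509.15 → $1,143,500.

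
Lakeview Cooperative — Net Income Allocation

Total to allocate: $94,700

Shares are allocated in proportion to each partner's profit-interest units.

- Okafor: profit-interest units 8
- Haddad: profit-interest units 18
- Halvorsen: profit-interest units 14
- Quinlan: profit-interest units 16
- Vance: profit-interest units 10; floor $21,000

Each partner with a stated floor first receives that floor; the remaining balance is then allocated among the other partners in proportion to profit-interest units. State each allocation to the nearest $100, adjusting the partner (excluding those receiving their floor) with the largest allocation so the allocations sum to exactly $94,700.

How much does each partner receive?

Minimums first: Vance $21,000. Remaining pool $73,700.
Remaining pool split over remaining profit-interest units 56: Okafor 10,528.57 → $10,500; Haddad 23,689.29 → $23,700; Halvorsen 18,425.00 → $18,400; Quinlan 21,057.14 → $21,100.

Okafor: $10,500; Haddad: $23,700; Halvorsen: $18,400; Quinlan: $21,100; Vance: $21,000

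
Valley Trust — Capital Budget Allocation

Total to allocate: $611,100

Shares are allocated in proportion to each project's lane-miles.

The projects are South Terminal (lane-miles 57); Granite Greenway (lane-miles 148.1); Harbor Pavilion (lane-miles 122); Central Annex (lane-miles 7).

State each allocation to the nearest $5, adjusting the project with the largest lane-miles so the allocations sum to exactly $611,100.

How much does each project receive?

Combined lane-miles = 334.1.
Unrounded shares: South Terminal 57/334.1 × $611,100 = 104,258.31; Granite Greenway 148.1/334.1 × $611,100 = 270,888.69; Harbor Pavilion 122/334.1 × $611,100 = 223,149.36; Central Annex 7/334.1 × $611,100 = 12,803.65.
Rounded to nearest $5: South Terminal $104,260; Granite Greenway $270,890; Harbor Pavilion $223,150; Central Annex $12,805. Sum = $611,105.
Difference $611,100 − $611,105 = −$5 applied to largest lane-miles (Granite Greenway): Granite Greenway becomes $270,885.

South Terminal: $104,260 | Granite Greenway: $270,885 | Harbor Pavilion: $223,150 | Central Annex: $12,805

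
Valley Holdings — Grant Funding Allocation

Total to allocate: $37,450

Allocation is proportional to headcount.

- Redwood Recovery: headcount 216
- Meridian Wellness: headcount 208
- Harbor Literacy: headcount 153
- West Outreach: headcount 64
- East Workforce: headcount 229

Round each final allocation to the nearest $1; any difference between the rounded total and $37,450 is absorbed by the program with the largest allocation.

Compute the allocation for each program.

Redwood Recovery: $9,298 | Meridian Wellness: $8,954 | Harbor Literacy: $6,586 | West Outreach: $2,755 | East Workforce: $9,857

Combined headcount = 870.
Proportional shares: Redwood Recovery 216/870 × $37,450 = 9,297.93; Meridian Wellness 208/870 × $37,450 = 8,953.56; Harbor Literacy 153/870 × $37,450 = 6,586.03; West Outreach 64/870 × $37,450 = 2,754.94; East Workforce 229/870 × $37,450 = 9,857.53.
Rounded to nearest $1: Redwood Recovery $9,298; Meridian Wellness $8,954; Harbor Literacy $6,586; West Outreach $2,755; East Workforce $9,858. Sum = $37,451.
Difference $37,450 − $37,451 = −$1 applied to largest allocation (East Workforce): East Workforce becomes $9,857.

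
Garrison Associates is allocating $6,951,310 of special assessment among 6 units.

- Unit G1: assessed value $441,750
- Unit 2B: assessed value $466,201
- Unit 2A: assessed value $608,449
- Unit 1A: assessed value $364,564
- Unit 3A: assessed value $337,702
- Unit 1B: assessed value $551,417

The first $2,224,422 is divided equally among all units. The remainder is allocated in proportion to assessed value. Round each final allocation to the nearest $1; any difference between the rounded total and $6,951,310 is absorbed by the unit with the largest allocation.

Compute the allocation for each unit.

Equal tier: $2,224,422 ÷ 6 = $370,737 apiece.
Remainder $4,726,888 by assessed value (total 2,770,083): Unit G1 753,805.13 → $753,805; Unit 2B 795,528.48 → $795,528; Unit 2A 1,038,261.41 → $1,038,261; Unit 1A 622,094.43 → $622,094; Unit 3A 576,256.93 → $576,257; Unit 1B 940,941.63 → $940,942.
Rounding difference +$1 on remainder applied to Unit 2A.
Totals: Unit G1 $370,737 + $753,805 = $1,124,542; Unit 2B $370,737 + $795,528 = $1,166,265; Unit 2A $370,737 + $1,038,262 = $1,408,999; Unit 1A $370,737 + $622,094 = $992,831; Unit 3A $370,737 + $576,257 = $946,994; Unit 1B $370,737 + $940,942 = $1,311,679.

Unit G1: $1,124,542 · Unit 2B: $1,166,265 · Unit 2A: $1,408,999 · Unit 1A: $992,831 · Unit 3A: $946,994 · Unit 1B: $1,311,679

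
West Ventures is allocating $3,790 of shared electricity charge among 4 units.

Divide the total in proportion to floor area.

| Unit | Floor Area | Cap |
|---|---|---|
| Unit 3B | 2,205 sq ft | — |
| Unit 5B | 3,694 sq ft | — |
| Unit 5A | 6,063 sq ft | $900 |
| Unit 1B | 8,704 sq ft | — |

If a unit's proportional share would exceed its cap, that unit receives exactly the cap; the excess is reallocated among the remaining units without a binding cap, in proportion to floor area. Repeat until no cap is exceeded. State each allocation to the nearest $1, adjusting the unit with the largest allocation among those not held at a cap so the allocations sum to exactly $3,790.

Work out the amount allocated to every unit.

Unit 3B: $436 | Unit 5B: $731 | Unit 5A: $900 | Unit 1B: $1,723

Total floor area = 20,666.
Proportional shares (ignoring caps): Unit 3B 404.38; Unit 5B 677.45; Unit 5A 1,111.91; Unit 1B 1,596.25.
Capped: Unit 5A ($900); residual $2,890 reallocated over remaining floor area 14,603.
Shares after redistribution: Unit 3B 436.38 → $436; Unit 5B 731.06 → $731; Unit 1B 1,722.56 → $1,723.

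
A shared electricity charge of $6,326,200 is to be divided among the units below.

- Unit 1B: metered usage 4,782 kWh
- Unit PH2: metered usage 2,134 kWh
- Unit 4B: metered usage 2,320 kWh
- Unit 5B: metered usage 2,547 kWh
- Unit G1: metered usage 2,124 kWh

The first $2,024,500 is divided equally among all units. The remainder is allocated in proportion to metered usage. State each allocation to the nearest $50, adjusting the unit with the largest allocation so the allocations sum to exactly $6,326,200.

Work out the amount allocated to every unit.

Unit 1B: $1,884,050 · Unit PH2: $1,065,000 · Unit 4B: $1,122,500 · Unit 5B: $1,192,750 · Unit G1: $1,061,900

$2,024,500 shared equally gives $404,900 per unit.
Remainder $4,301,700 by metered usage (total 13,907): Unit 1B 1,479,163.69 → $1,479,150; Unit PH2 660,086.85 → $660,100; Unit 4B 717,620.19 → $717,600; Unit 5B 787,835.62 → $787,850; Unit G1 656,993.66 → $657,000.
Totals: Unit 1B $404,900 + $1,479,150 = $1,884,050; Unit PH2 $404,900 + $660,100 = $1,065,000; Unit 4B $404,900 + $717,600 = $1,122,500; Unit 5B $404,900 + $787,850 = $1,192,750; Unit G1 $404,900 + $657,000 = $1,061,900.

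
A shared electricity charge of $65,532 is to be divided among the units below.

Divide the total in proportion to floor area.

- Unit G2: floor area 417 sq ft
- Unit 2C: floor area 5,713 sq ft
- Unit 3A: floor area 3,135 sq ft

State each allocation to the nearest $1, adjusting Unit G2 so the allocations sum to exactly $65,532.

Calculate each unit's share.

Floor area total: 9,265.
Unrounded shares: Unit G2 417/9,265 × $65,532 = 2,949.47; Unit 2C 5,713/9,265 × $65,532 = 40,408.45; Unit 3A 3,135/9,265 × $65,532 = 22,174.08.
Rounded to nearest $1: Unit G2 $2,949; Unit 2C $40,408; Unit 3A $22,174. Sum = $65,531.
Difference $65,532 − $65,531 = +$1 applied to Unit G2: Unit G2 becomes $2,950.

Unit G2: $2,950; Unit 2C: $40,408; Unit 3A: $22,174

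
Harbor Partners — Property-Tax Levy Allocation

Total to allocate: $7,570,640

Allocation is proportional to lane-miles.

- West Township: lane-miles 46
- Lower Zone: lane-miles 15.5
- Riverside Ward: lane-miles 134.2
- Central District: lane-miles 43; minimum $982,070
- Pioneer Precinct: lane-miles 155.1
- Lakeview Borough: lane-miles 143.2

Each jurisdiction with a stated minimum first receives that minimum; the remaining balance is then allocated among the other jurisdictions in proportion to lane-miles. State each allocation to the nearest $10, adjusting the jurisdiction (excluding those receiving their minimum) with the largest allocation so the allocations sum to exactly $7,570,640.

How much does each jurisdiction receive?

West Township: $613,510; Lower Zone: $206,730; Riverside Ward: $1,789,850; Central District: $982,070; Pioneer Precinct: $2,068,590; Lakeview Borough: $1,909,890

Minimums first: Central District $982,070. Remaining pool $6,588,570.
Remaining pool split over remaining lane-miles 494: West Township 613,510.57 → $613,510; Lower Zone 206,726.39 → $206,730; Riverside Ward 1,789,850.39 → $1,789,850; Pioneer Precinct 2,068,597.59 → $2,068,600; Lakeview Borough 1,909,885.07 → $1,909,890.
Rounding difference −$10 applied to Pioneer Precinct → $2,068,590.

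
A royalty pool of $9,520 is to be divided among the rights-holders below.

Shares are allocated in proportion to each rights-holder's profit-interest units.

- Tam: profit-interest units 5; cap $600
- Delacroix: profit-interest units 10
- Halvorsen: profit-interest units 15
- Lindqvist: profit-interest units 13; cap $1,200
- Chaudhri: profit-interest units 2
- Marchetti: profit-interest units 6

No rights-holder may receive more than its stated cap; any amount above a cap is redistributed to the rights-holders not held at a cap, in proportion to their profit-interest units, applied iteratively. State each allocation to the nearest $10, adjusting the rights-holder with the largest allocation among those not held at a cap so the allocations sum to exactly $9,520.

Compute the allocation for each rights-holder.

Tam: $600 · Delacroix: $2,340 · Halvorsen: $3,510 · Lindqvist: $1,200 · Chaudhri: $470 · Marchetti: $1,400

Sum of profit-interest units: 51.
Proportional shares (ignoring caps): Tam 933.33; Delacroix 1,866.67; Halvorsen 2,800.00; Lindqvist 2,426.67; Chaudhri 373.33; Marchetti 1,120.00.
Cap binds for Tam ($600), Lindqvist ($1,200); balance $7,720 reallocated over remaining profit-interest units 33.
Shares after redistribution: Delacroix 2,339.39 → $2,340; Halvorsen 3,509.09 → $3,510; Chaudhri 467.88 → $470; Marchetti 1,403.64 → $1,400.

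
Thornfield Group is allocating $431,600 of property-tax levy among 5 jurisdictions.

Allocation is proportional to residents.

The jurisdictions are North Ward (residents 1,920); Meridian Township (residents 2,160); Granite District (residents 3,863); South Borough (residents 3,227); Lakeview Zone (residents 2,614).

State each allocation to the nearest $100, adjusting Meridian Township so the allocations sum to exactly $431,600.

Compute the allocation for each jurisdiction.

North Ward: $60,100; Meridian Township: $67,700; Granite District: $121,000; South Borough: $101,000; Lakeview Zone: $81,800

Sum of residents: 13,784.
Pro-rata amounts: North Ward 1,920/13,784 × $431,600 = 60,118.40; Meridian Township 2,160/13,784 × $431,600 = 67,633.20; Granite District 3,863/13,784 × $431,600 = 120,956.96; South Borough 3,227/13,784 × $431,600 = 101,042.75; Lakeview Zone 2,614/13,784 × $431,600 = 81,848.69.
After rounding ($100): North Ward $60,100; Meridian Township $67,600; Granite District $121,000; South Borough $101,000; Lakeview Zone $81,800. Sum = $431,500.
Difference $431,600 − $431,500 = +$100 applied to Meridian Township: Meridian Township becomes $67,700.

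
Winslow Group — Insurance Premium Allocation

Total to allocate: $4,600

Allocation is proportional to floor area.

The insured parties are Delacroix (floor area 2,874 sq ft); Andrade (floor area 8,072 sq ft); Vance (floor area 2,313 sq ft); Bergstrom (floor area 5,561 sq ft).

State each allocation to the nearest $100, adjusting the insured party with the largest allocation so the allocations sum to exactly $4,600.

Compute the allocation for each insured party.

Delacroix: $700; Andrade: $1,900; Vance: $600; Bergstrom: $1,400

Sum of floor area: 18,820.
Unrounded shares: Delacroix 2,874/18,820 × $4,600 = 702.47; Andrade 8,072/18,820 × $4,600 = 1,972.96; Vance 2,313/18,820 × $4,600 = 565.35; Bergstrom 5,561/18,820 × $4,600 = 1,359.22.
At nearest $100: Delacroix $700; Andrade $2,000; Vance $600; Bergstrom $1,400. Sum = $4,700.
Difference $4,600 − $4,700 = −$100 applied to largest allocation (Andrade): Andrade becomes $1,900.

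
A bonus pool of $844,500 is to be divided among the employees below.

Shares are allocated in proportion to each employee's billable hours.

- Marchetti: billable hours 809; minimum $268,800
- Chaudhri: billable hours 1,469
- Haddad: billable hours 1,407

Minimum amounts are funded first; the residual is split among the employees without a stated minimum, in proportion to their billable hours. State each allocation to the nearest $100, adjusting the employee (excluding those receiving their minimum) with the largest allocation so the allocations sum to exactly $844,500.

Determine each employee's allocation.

Marchetti: $268,800; Chaudhri: $294,100; Haddad: $281,600

Minimums first: Marchetti $268,800. Balance $575,700.
Balance split over remaining billable hours 2,876: Chaudhri 294,055.39 → $294,100; Haddad 281,644.61 → $281,600.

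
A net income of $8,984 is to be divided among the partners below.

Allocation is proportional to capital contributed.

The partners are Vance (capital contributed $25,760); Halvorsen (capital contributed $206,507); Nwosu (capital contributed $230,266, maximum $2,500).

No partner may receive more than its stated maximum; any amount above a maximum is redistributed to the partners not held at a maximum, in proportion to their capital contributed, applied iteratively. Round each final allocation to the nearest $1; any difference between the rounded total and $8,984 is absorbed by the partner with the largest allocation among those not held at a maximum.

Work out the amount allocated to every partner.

Vance: $719 · Halvorsen: $5,765 · Nwosu: $2,500

Combined capital contributed = 462,533.
Unconstrained shares: Vance 500.35; Halvorsen 4,011.08; Nwosu 4,472.57.
Capped: Nwosu ($2,500); residual $6,484 reallocated over remaining capital contributed 232,267.
Remaining shares: Vance 719.12 → $719; Halvorsen 5,764.88 → $5,765.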